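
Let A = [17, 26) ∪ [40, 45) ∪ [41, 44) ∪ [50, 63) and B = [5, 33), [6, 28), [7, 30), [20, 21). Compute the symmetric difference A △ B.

Merge the first list: [17, 26), [40, 45), [50, 63).
Merge the second list: [5, 33).
A \ B = [40, 45), [50, 63).
B \ A = [5, 17), [26, 33).
Union of the two gives the symmetric difference.

[5, 17) ∪ [26, 33) ∪ [40, 45) ∪ [50, 63)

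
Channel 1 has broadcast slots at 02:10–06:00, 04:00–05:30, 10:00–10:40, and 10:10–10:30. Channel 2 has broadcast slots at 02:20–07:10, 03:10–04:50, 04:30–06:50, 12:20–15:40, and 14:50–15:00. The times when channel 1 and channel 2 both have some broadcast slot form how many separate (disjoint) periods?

1

First set merges to 02:10–06:00, 10:00–10:40.
Second set merges to 02:20–07:10, 12:20–15:40.
A ∩ B = 02:20–06:00.
That is 1 disjoint piece.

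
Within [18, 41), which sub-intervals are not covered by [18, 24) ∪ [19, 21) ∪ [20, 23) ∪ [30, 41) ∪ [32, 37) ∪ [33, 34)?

Covered (merged): [18, 24), [30, 41).
Complement within [18, 41): [24, 30).

[24, 30)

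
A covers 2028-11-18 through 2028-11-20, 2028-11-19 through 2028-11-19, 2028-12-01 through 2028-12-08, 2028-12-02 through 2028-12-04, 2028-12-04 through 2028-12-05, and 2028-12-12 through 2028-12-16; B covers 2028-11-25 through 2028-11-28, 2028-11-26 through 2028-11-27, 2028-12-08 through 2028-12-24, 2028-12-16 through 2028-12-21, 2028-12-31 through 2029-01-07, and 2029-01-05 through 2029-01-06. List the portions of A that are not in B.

2028-11-18 through 2028-11-20, 2028-12-01 through 2028-12-07

First set merges to 2028-11-18 through 2028-11-20, 2028-12-01 through 2028-12-08, 2028-12-12 through 2028-12-16.
Second set merges to 2028-11-25 through 2028-11-28, 2028-12-08 through 2028-12-24, 2028-12-31 through 2029-01-07.
2028-11-18 through 2028-11-20 is untouched.
2028-12-01 through 2028-12-08 with B removed leaves 2028-12-01 through 2028-12-07.
2028-12-12 through 2028-12-16 lies entirely inside B → drops out.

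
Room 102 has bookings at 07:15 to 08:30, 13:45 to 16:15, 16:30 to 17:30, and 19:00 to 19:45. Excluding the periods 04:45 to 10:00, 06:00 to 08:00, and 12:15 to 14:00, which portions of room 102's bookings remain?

14:00-16:15, 16:30-17:30, 19:00-19:45

Merge the second list: 04:45-10:00, 12:15-14:00.
07:15-08:30: entirely removed.
13:45-16:15 \ B = 14:00-16:15.
16:30-17:30: nothing removed.
19:00-19:45: nothing removed.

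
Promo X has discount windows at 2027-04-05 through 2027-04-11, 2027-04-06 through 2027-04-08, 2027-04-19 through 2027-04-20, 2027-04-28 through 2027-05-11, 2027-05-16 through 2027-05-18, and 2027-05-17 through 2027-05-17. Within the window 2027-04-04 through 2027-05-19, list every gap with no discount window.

2027-04-04 through 2027-04-04, 2027-04-12 through 2027-04-18, 2027-04-21 through 2027-04-27, 2027-05-12 through 2027-05-15, 2027-05-19 through 2027-05-19

The merged coverage is 2027-04-05 through 2027-04-11, 2027-04-19 through 2027-04-20, 2027-04-28 through 2027-05-11, 2027-05-16 through 2027-05-18.
Complement within 2027-04-04 through 2027-05-19: 2027-04-04 through 2027-04-04, 2027-04-12 through 2027-04-18, 2027-04-21 through 2027-04-27, 2027-05-12 through 2027-05-15, 2027-05-19 through 2027-05-19.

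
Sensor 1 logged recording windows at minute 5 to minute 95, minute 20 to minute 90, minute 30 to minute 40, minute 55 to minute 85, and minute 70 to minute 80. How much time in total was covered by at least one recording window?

Merged: minute 5 to minute 95.
Length: 90 minutes.

90 minutes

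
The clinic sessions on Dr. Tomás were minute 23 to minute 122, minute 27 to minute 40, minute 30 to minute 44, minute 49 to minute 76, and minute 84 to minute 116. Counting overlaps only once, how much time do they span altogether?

Merged: minute 23 to minute 122.
Length: 99 minutes.

99 minutes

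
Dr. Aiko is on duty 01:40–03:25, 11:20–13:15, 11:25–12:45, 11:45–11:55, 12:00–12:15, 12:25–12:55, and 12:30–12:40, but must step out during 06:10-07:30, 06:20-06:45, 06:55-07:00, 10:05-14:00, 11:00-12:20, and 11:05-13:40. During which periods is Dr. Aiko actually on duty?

A, merged: 01:40-03:25, 11:20-13:15.
B, merged: 06:10-07:30, 10:05-14:00.
01:40-03:25 is untouched.
11:20-13:15 lies entirely inside B → drops out.

01:40-03:25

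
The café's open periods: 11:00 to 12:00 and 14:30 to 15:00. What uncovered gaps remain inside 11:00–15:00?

After merging, the occupied span is 11:00–12:00, 14:30–15:00.
Complement within 11:00–15:00: 12:00–14:30.

12:00–14:30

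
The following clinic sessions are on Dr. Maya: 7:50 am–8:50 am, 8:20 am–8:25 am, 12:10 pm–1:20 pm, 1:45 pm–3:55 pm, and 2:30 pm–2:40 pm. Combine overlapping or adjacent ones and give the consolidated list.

8:20 am–8:25 am overlaps/touches 7:50 am–8:50 am → extend to 7:50 am–8:50 am.
12:10 pm–1:20 pm is disjoint → start new block.
1:45 pm–3:55 pm is disjoint → start new block.
2:30 pm–2:40 pm overlaps/touches 1:45 pm–3:55 pm → extend to 1:45 pm–3:55 pm.

7:50 am–8:50 am, 12:10 pm–1:20 pm, 1:45 pm–3:55 pm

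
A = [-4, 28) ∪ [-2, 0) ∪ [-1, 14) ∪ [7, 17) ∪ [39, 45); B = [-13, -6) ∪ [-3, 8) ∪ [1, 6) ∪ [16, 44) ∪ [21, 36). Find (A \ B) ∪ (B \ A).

A, merged: [-4, 28), [39, 45).
B, merged: [-13, -6), [-3, 8), [16, 44).
A but not B: [-4, -3), [8, 16), [44, 45).
B but not A: [-13, -6), [28, 39).
Combining gives A △ B.

[-13, -6) ∪ [-4, -3) ∪ [8, 16) ∪ [28, 39) ∪ [44, 45)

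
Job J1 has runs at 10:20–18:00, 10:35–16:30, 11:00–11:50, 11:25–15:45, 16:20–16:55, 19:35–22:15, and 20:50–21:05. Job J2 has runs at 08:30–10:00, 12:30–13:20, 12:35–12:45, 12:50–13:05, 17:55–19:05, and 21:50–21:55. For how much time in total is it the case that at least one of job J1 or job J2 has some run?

12 h 55 min

Merge the first list: 10:20-18:00, 19:35-22:15.
Merge the second list: 08:30-10:00, 12:30-13:20, 17:55-19:05, 21:50-21:55.
A ∪ B = 08:30-10:00, 10:20-19:05, 19:35-22:15.
Total: 1 h 30 min + 8 h 45 min + 2 h 40 min = 12 h 55 min.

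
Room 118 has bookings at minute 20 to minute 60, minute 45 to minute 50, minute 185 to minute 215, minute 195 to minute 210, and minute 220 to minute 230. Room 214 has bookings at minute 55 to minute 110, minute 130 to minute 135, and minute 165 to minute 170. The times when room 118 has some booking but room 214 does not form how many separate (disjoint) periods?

A, merged: minute 20 to minute 60, minute 185 to minute 215, minute 220 to minute 230.
A \ B = minute 20 to minute 55, minute 185 to minute 215, minute 220 to minute 230.
That is 3 disjoint pieces.

3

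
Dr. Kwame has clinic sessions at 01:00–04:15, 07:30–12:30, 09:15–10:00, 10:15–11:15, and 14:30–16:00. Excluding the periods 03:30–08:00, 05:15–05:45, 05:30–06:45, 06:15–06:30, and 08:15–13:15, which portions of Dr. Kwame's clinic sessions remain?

01:00-03:30, 08:00-08:15, 14:30-16:00

Merge the first list: 01:00-04:15, 07:30-12:30, 14:30-16:00.
Merge the second list: 03:30-08:00, 08:15-13:15.
01:00-04:15 with B removed leaves 01:00-03:30.
07:30-12:30 with B removed leaves 08:00-08:15.
14:30-16:00 is untouched.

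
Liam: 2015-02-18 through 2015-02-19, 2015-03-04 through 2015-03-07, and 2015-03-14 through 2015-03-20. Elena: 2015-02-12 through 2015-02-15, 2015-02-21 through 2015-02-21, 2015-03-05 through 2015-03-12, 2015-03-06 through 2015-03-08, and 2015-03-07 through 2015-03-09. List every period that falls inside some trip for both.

Second set merges to 2015-02-12 through 2015-02-15, 2015-02-21 through 2015-02-21, 2015-03-05 through 2015-03-12.
2015-02-18 through 2015-02-19 meets no B interval.
2015-03-04 through 2015-03-07 ∩ B → 2015-03-05 through 2015-03-07.
2015-03-14 through 2015-03-20 meets no B interval.

2015-03-05 through 2015-03-07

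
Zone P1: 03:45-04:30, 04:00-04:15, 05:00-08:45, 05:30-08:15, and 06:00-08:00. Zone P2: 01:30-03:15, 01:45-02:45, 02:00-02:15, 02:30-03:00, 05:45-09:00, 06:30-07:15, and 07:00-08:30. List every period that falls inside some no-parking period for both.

A, merged: 03:45–04:30, 05:00–08:45.
B, merged: 01:30–03:15, 05:45–09:00.
03:45–04:30: no overlap with the second set.
05:00–08:45 meets the second set on 05:45–08:45.

05:45–08:45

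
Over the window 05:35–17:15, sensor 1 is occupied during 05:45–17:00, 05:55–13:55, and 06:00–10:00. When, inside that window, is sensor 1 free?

The merged coverage is 05:45–17:00.
Complement within 05:35–17:15: 05:35–05:45, 17:00–17:15.

05:35–05:45, 17:00–17:15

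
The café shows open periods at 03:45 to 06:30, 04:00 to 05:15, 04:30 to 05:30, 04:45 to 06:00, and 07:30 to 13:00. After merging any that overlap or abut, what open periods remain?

04:00–05:15 overlaps/touches 03:45–06:30 → extend to 03:45–06:30.
04:30–05:30 overlaps/touches 03:45–06:30 → extend to 03:45–06:30.
04:45–06:00 overlaps/touches 03:45–06:30 → extend to 03:45–06:30.
07:30–13:00 is disjoint → start new block.

03:45–06:30, 07:30–13:00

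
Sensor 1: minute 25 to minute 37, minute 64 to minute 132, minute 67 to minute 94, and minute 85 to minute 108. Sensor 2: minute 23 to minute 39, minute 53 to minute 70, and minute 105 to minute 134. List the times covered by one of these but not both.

Merge the first list: minute 25 to minute 37, minute 64 to minute 132.
Only in the first: minute 70 to minute 105.
Only in the second: minute 23 to minute 25, minute 37 to minute 39, minute 53 to minute 64, minute 132 to minute 134.
Together these are the periods covered by exactly one.

minute 23 to minute 25, minute 37 to minute 39, minute 53 to minute 64, minute 70 to minute 105, minute 132 to minute 134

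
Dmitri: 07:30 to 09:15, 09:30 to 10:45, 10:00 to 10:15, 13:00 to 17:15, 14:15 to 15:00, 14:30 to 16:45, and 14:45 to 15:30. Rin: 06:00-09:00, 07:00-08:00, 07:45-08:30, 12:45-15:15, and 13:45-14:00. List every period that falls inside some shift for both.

07:30–09:00, 13:00–15:15

A, merged: 07:30–09:15, 09:30–10:45, 13:00–17:15.
B, merged: 06:00–09:00, 12:45–15:15.
07:30–09:15 overlaps B on 07:30–09:00.
09:30–10:45 falls entirely outside B.
13:00–17:15 overlaps B on 13:00–15:15.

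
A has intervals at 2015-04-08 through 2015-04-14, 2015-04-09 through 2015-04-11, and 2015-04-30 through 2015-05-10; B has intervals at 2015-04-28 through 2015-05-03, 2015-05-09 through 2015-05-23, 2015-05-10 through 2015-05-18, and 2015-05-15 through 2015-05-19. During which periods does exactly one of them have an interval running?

2015-04-08 through 2015-04-14, 2015-04-28 through 2015-04-29, 2015-05-04 through 2015-05-08, 2015-05-11 through 2015-05-23

Merge the first list: 2015-04-08 through 2015-04-14, 2015-04-30 through 2015-05-10.
Merge the second list: 2015-04-28 through 2015-05-03, 2015-05-09 through 2015-05-23.
Only in the first: 2015-04-08 through 2015-04-14, 2015-05-04 through 2015-05-08.
Only in the second: 2015-04-28 through 2015-04-29, 2015-05-11 through 2015-05-23.
Together these are the periods covered by exactly one.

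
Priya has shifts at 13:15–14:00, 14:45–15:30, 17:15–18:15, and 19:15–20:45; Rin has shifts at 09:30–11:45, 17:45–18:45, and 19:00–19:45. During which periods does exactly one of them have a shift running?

09:30–11:45, 13:15–14:00, 14:45–15:30, 17:15–17:45, 18:15–18:45, 19:00–19:15, 19:45–20:45

Only in the first: 13:15–14:00, 14:45–15:30, 17:15–17:45, 19:45–20:45.
Only in the second: 09:30–11:45, 18:15–18:45, 19:00–19:15.
Together these are the periods covered by exactly one.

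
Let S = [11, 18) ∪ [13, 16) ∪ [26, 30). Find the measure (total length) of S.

Merged: [11, 18), [26, 30).
Lengths: 7 + 4 = 11.

11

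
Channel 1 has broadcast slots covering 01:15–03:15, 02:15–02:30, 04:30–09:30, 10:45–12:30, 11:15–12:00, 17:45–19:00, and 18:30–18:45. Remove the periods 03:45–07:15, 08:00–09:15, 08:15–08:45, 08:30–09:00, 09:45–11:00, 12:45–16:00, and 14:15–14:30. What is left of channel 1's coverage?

01:15–03:15, 07:15–08:00, 09:15–09:30, 11:00–12:30, 17:45–19:00

A, merged: 01:15–03:15, 04:30–09:30, 10:45–12:30, 17:45–19:00.
B, merged: 03:45–07:15, 08:00–09:15, 09:45–11:00, 12:45–16:00.
01:15–03:15: no B overlap → unchanged.
04:30–09:30 minus B → 07:15–08:00, 09:15–09:30.
10:45–12:30 minus B → 11:00–12:30.
17:45–19:00: no B overlap → unchanged.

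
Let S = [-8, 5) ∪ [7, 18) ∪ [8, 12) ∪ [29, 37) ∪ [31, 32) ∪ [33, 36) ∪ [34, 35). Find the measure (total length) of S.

32

Merged: [-8, 5), [7, 18), [29, 37).
Lengths: 13 + 11 + 8 = 32.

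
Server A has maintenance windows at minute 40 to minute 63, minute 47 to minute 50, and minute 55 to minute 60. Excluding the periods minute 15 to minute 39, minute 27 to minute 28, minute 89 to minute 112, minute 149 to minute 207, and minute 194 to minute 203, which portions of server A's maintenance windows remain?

A, merged: minute 40 to minute 63.
B, merged: minute 15 to minute 39, minute 89 to minute 112, minute 149 to minute 207.
minute 40 to minute 63: no B overlap → unchanged.

minute 40 to minute 63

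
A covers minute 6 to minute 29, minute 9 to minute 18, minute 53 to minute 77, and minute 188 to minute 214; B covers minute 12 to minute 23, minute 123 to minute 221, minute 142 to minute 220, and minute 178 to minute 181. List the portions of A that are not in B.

minute 6 to minute 12, minute 23 to minute 29, minute 53 to minute 77

First set merges to minute 6 to minute 29, minute 53 to minute 77, minute 188 to minute 214.
Second set merges to minute 12 to minute 23, minute 123 to minute 221.
minute 6 to minute 29 with B removed leaves minute 6 to minute 12, minute 23 to minute 29.
minute 53 to minute 77 is untouched.
minute 188 to minute 214 lies entirely inside B → drops out.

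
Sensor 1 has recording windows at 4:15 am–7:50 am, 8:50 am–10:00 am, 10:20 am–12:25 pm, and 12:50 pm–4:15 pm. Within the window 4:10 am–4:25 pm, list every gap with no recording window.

After merging, the occupied span is 4:15 am–7:50 am, 8:50 am–10:00 am, 10:20 am–12:25 pm, 12:50 pm–4:15 pm.
Uncovered inside 4:10 am–4:25 pm: 4:10 am–4:15 am, 7:50 am–8:50 am, 10:00 am–10:20 am, 12:25 pm–12:50 pm, 4:15 pm–4:25 pm.

4:10 am–4:15 am, 7:50 am–8:50 am, 10:00 am–10:20 am, 12:25 pm–12:50 pm, 4:15 pm–4:25 pm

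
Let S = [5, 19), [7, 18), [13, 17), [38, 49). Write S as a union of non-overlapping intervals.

[5, 19) ∪ [38, 49)

[7, 18) overlaps/touches [5, 19) → extend to [5, 19).
[13, 17) overlaps/touches [5, 19) → extend to [5, 19).
[38, 49) is disjoint → start new block.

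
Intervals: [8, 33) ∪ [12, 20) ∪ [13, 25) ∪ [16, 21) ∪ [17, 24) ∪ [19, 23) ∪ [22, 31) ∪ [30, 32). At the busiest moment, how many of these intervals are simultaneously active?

6

At 19, 6 of the intervals are simultaneously active.
No point has more.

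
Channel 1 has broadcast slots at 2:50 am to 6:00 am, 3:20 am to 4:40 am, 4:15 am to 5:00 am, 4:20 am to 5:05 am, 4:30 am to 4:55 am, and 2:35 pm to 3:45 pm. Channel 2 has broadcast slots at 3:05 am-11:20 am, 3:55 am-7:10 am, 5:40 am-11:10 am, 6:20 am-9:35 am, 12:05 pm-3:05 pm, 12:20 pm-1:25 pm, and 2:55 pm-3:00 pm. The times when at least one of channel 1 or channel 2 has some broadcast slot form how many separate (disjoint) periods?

2

Merge the first list: 2:50 am–6:00 am, 2:35 pm–3:45 pm.
Merge the second list: 3:05 am–11:20 am, 12:05 pm–3:05 pm.
A ∪ B = 2:50 am–11:20 am, 12:05 pm–3:45 pm.
That is 2 disjoint pieces.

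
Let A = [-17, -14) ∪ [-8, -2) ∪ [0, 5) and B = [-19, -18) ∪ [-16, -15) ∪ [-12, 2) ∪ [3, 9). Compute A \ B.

[-17, -14) \ B = [-17, -16), [-15, -14).
[-8, -2): entirely removed.
[0, 5) \ B = [2, 3).

[-17, -16) ∪ [-15, -14) ∪ [2, 3)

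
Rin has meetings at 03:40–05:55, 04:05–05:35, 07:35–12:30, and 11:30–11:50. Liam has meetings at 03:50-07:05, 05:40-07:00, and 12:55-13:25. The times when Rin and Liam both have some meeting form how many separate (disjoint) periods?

A, merged: 03:40-05:55, 07:35-12:30.
B, merged: 03:50-07:05, 12:55-13:25.
A ∩ B = 03:50-05:55.
That is 1 disjoint piece.

1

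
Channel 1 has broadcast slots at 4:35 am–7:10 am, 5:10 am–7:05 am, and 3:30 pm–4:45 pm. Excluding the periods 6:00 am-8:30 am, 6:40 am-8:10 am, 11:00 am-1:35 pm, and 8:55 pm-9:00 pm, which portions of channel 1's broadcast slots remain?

Merge the first list: 4:35 am–7:10 am, 3:30 pm–4:45 pm.
Merge the second list: 6:00 am–8:30 am, 11:00 am–1:35 pm, 8:55 pm–9:00 pm.
4:35 am–7:10 am with B removed leaves 4:35 am–6:00 am.
3:30 pm–4:45 pm is untouched.

4:35 am–6:00 am, 3:30 pm–4:45 pm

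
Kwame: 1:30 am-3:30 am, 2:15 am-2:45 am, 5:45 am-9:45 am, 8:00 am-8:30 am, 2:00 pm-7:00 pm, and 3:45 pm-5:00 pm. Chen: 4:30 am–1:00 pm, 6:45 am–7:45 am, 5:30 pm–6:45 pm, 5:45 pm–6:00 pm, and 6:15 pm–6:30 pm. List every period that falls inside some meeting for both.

5:45 am-9:45 am, 5:30 pm-6:45 pm

Merge the first list: 1:30 am-3:30 am, 5:45 am-9:45 am, 2:00 pm-7:00 pm.
Merge the second list: 4:30 am-1:00 pm, 5:30 pm-6:45 pm.
1:30 am-3:30 am: no overlap with the second set.
5:45 am-9:45 am meets the second set on 5:45 am-9:45 am.
2:00 pm-7:00 pm meets the second set on 5:30 pm-6:45 pm.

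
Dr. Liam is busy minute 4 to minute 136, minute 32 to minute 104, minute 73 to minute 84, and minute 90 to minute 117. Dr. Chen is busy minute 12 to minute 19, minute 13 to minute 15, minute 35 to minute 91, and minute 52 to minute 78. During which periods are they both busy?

First set merges to minute 4 to minute 136.
Second set merges to minute 12 to minute 19, minute 35 to minute 91.
minute 4 to minute 136 meets the second set on minute 12 to minute 19, minute 35 to minute 91.

minute 12 to minute 19, minute 35 to minute 91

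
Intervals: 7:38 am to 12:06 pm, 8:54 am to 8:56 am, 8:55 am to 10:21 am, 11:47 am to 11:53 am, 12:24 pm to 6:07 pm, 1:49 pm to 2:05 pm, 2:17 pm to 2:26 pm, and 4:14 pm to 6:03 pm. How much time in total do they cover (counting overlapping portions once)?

10 h 11 min

Merged: 7:38 am-12:06 pm, 12:24 pm-6:07 pm.
Lengths: 4 h 28 min + 5 h 43 min = 10 h 11 min.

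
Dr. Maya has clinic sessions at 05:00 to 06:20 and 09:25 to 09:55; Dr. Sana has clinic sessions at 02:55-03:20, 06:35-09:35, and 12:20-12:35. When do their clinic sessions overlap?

09:25–09:35

05:00–06:20 meets no B interval.
09:25–09:55 ∩ B → 09:25–09:35.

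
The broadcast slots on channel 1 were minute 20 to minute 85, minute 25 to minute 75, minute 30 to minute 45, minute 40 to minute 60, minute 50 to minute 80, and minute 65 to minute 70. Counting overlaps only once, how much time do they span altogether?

Merged: minute 20 to minute 85.
Length: 65 minutes.

65 minutes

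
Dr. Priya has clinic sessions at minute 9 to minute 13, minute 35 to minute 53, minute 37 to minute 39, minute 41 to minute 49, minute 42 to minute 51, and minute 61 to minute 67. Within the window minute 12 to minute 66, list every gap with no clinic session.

minute 13 to minute 35, minute 53 to minute 61

Covered (merged): minute 9 to minute 13, minute 35 to minute 53, minute 61 to minute 67.
Gaps within minute 12 to minute 66: minute 13 to minute 35, minute 53 to minute 61.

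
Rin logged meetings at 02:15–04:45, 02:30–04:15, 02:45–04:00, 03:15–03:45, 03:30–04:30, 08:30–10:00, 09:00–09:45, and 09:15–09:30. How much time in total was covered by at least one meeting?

Merged: 02:15–04:45, 08:30–10:00.
Lengths: 2 h 30 min + 1 h 30 min = 4 h.

4 h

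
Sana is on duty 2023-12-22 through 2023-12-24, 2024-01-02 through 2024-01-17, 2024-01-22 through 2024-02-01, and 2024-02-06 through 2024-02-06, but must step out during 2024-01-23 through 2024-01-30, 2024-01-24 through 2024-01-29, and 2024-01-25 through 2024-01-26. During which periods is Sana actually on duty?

2023-12-22 through 2023-12-24, 2024-01-02 through 2024-01-17, 2024-01-22 through 2024-01-22, 2024-01-31 through 2024-02-01, 2024-02-06 through 2024-02-06

Merge the second list: 2024-01-23 through 2024-01-30.
2023-12-22 through 2023-12-24: no B overlap → unchanged.
2024-01-02 through 2024-01-17: no B overlap → unchanged.
2024-01-22 through 2024-02-01 minus B → 2024-01-22 through 2024-01-22, 2024-01-31 through 2024-02-01.
2024-02-06 through 2024-02-06: no B overlap → unchanged.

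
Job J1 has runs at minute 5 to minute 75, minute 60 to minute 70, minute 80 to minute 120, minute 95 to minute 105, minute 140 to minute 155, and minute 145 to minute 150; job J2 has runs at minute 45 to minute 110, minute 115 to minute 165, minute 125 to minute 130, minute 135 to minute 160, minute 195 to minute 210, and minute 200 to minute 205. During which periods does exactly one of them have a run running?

minute 5 to minute 45, minute 75 to minute 80, minute 110 to minute 115, minute 120 to minute 140, minute 155 to minute 165, minute 195 to minute 210

First set merges to minute 5 to minute 75, minute 80 to minute 120, minute 140 to minute 155.
Second set merges to minute 45 to minute 110, minute 115 to minute 165, minute 195 to minute 210.
Only in the first: minute 5 to minute 45, minute 110 to minute 115.
Only in the second: minute 75 to minute 80, minute 120 to minute 140, minute 155 to minute 165, minute 195 to minute 210.
Together these are the periods covered by exactly one.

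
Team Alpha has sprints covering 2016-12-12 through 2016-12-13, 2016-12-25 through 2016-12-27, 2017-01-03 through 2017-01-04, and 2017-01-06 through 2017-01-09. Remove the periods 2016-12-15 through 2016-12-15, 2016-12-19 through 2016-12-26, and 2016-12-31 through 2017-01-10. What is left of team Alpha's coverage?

2016-12-12 through 2016-12-13: nothing removed.
2016-12-25 through 2016-12-27 \ B = 2016-12-27 through 2016-12-27.
2017-01-03 through 2017-01-04: entirely removed.
2017-01-06 through 2017-01-09: entirely removed.

2016-12-12 through 2016-12-13, 2016-12-27 through 2016-12-27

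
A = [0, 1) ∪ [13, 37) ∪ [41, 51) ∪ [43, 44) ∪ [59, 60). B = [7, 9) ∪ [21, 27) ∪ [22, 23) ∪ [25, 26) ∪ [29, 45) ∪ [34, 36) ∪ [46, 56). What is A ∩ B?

[21, 27) ∪ [29, 37) ∪ [41, 45) ∪ [46, 51)

A, merged: [0, 1), [13, 37), [41, 51), [59, 60).
B, merged: [7, 9), [21, 27), [29, 45), [46, 56).
[0, 1) meets no B interval.
[13, 37) ∩ B → [21, 27), [29, 37).
[41, 51) ∩ B → [41, 45), [46, 51).
[59, 60) meets no B interval.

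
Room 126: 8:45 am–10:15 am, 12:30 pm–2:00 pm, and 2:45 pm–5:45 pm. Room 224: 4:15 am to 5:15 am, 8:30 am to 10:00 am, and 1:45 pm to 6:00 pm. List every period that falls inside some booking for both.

8:45 am–10:00 am, 1:45 pm–2:00 pm, 2:45 pm–5:45 pm

8:45 am–10:15 am ∩ B → 8:45 am–10:00 am.
12:30 pm–2:00 pm ∩ B → 1:45 pm–2:00 pm.
2:45 pm–5:45 pm ∩ B → 2:45 pm–5:45 pm.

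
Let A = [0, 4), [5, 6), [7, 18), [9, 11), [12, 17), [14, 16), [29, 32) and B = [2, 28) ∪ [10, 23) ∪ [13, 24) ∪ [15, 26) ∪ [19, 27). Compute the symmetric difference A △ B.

[0, 2) ∪ [4, 5) ∪ [6, 7) ∪ [18, 28) ∪ [29, 32)

A, merged: [0, 4), [5, 6), [7, 18), [29, 32).
B, merged: [2, 28).
A \ B = [0, 2), [29, 32).
B \ A = [4, 5), [6, 7), [18, 28).
Union of the two gives the symmetric difference.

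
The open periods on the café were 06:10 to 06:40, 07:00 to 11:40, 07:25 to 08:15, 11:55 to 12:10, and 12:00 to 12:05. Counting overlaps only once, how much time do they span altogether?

5 h 25 min

Merged: 06:10–06:40, 07:00–11:40, 11:55–12:10.
Lengths: 30 min + 4 h 40 min + 15 min = 5 h 25 min.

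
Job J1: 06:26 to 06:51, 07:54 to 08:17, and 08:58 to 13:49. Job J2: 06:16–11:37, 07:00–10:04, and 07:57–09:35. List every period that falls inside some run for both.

B, merged: 06:16–11:37.
06:26–06:51 meets the second set on 06:26–06:51.
07:54–08:17 meets the second set on 07:54–08:17.
08:58–13:49 meets the second set on 08:58–11:37.

06:26–06:51, 07:54–08:17, 08:58–11:37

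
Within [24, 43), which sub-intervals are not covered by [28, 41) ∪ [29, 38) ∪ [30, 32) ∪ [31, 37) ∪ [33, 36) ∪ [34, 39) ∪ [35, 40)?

After merging, the occupied span is [28, 41).
Gaps within [24, 43): [24, 28), [41, 43).

[24, 28) ∪ [41, 43)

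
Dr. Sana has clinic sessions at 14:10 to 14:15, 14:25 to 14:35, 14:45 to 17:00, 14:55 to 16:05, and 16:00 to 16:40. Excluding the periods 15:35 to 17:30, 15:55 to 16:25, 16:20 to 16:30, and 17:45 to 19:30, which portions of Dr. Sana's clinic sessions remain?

A, merged: 14:10–14:15, 14:25–14:35, 14:45–17:00.
B, merged: 15:35–17:30, 17:45–19:30.
14:10–14:15 is untouched.
14:25–14:35 is untouched.
14:45–17:00 with B removed leaves 14:45–15:35.

14:10–14:15, 14:25–14:35, 14:45–15:35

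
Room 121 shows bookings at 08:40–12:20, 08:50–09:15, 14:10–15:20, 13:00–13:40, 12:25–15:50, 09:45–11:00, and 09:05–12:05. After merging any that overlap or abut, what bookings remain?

08:40–12:20, 12:25–15:50

Sort by start: 08:40–12:20, 08:50–09:15, 09:05–12:05, 09:45–11:00, 12:25–15:50, 13:00–13:40, 14:10–15:20.
08:50–09:15 overlaps/touches 08:40–12:20 → extend to 08:40–12:20.
09:05–12:05 overlaps/touches 08:40–12:20 → extend to 08:40–12:20.
09:45–11:00 overlaps/touches 08:40–12:20 → extend to 08:40–12:20.
12:25–15:50 is disjoint → start new block.
13:00–13:40 overlaps/touches 12:25–15:50 → extend to 12:25–15:50.
14:10–15:20 overlaps/touches 12:25–15:50 → extend to 12:25–15:50.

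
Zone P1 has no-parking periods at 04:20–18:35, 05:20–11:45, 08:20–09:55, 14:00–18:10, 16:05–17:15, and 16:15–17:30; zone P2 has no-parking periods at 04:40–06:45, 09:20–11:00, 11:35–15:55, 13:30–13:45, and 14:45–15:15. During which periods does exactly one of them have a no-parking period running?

Merge the first list: 04:20–18:35.
Merge the second list: 04:40–06:45, 09:20–11:00, 11:35–15:55.
A \ B = 04:20–04:40, 06:45–09:20, 11:00–11:35, 15:55–18:35.
B \ A = none.
Union of the two gives the symmetric difference.

04:20–04:40, 06:45–09:20, 11:00–11:35, 15:55–18:35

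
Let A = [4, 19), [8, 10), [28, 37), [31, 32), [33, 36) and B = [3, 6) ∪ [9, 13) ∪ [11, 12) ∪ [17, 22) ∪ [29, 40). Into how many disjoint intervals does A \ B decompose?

3

First set merges to [4, 19), [28, 37).
Second set merges to [3, 6), [9, 13), [17, 22), [29, 40).
A \ B = [6, 9), [13, 17), [28, 29).
That is 3 disjoint pieces.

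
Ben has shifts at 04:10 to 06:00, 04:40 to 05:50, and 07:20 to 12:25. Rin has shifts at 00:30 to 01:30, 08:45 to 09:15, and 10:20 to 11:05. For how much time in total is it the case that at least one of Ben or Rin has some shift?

First set merges to 04:10-06:00, 07:20-12:25.
A ∪ B = 00:30-01:30, 04:10-06:00, 07:20-12:25.
Total: 1 h + 1 h 50 min + 5 h 5 min = 7 h 55 min.

7 h 55 min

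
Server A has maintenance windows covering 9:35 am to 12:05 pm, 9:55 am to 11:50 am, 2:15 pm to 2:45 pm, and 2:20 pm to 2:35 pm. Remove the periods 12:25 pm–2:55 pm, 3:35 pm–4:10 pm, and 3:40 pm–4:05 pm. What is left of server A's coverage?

Merge the first list: 9:35 am–12:05 pm, 2:15 pm–2:45 pm.
Merge the second list: 12:25 pm–2:55 pm, 3:35 pm–4:10 pm.
9:35 am–12:05 pm: nothing removed.
2:15 pm–2:45 pm: entirely removed.

9:35 am–12:05 pm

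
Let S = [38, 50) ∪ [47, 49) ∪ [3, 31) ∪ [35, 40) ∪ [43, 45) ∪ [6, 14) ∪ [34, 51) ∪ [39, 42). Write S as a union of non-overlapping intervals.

Sort by start: [3, 31), [6, 14), [34, 51), [35, 40), [38, 50), [39, 42), [43, 45), [47, 49).
[6, 14) overlaps/touches [3, 31) → extend to [3, 31).
[34, 51) is disjoint → start new block.
[35, 40) overlaps/touches [34, 51) → extend to [34, 51).
[38, 50) overlaps/touches [34, 51) → extend to [34, 51).
[39, 42) overlaps/touches [34, 51) → extend to [34, 51).
[43, 45) overlaps/touches [34, 51) → extend to [34, 51).
[47, 49) overlaps/touches [34, 51) → extend to [34, 51).

[3, 31) ∪ [34, 51)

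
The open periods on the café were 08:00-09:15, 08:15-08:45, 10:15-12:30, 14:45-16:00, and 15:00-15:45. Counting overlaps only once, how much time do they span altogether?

Merged: 08:00–09:15, 10:15–12:30, 14:45–16:00.
Lengths: 1 h 15 min + 2 h 15 min + 1 h 15 min = 4 h 45 min.

4 h 45 min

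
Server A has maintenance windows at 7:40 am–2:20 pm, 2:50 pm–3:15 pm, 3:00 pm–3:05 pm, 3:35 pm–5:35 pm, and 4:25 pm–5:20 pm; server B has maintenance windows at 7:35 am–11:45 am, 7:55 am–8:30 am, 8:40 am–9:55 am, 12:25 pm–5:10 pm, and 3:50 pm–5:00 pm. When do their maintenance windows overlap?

7:40 am-11:45 am, 12:25 pm-2:20 pm, 2:50 pm-3:15 pm, 3:35 pm-5:10 pm

A, merged: 7:40 am-2:20 pm, 2:50 pm-3:15 pm, 3:35 pm-5:35 pm.
B, merged: 7:35 am-11:45 am, 12:25 pm-5:10 pm.
7:40 am-2:20 pm ∩ B → 7:40 am-11:45 am, 12:25 pm-2:20 pm.
2:50 pm-3:15 pm ∩ B → 2:50 pm-3:15 pm.
3:35 pm-5:35 pm ∩ B → 3:35 pm-5:10 pm.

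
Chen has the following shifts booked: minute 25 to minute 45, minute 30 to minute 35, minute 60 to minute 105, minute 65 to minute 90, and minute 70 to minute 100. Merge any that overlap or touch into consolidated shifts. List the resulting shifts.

minute 30 to minute 35 overlaps/touches minute 25 to minute 45 → extend to minute 25 to minute 45.
minute 60 to minute 105 is disjoint → start new block.
minute 65 to minute 90 overlaps/touches minute 60 to minute 105 → extend to minute 60 to minute 105.
minute 70 to minute 100 overlaps/touches minute 60 to minute 105 → extend to minute 60 to minute 105.

minute 25 to minute 45, minute 60 to minute 105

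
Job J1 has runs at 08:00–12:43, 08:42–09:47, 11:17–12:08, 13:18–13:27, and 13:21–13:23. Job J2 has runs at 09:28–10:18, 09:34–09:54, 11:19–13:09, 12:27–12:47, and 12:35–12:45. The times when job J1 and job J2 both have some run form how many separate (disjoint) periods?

Merge the first list: 08:00–12:43, 13:18–13:27.
Merge the second list: 09:28–10:18, 11:19–13:09.
A ∩ B = 09:28–10:18, 11:19–12:43.
That is 2 disjoint pieces.

2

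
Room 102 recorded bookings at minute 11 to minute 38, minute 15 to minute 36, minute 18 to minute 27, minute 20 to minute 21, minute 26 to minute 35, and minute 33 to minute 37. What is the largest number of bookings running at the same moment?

4

Sweep endpoints in order; track running count of active intervals.
Peak of 4 reached at minute 20.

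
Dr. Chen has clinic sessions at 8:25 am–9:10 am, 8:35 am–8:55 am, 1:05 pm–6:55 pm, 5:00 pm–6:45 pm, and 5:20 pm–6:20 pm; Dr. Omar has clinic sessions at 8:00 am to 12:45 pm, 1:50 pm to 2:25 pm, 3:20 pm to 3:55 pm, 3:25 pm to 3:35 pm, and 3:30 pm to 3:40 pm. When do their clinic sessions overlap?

8:25 am–9:10 am, 1:50 pm–2:25 pm, 3:20 pm–3:55 pm

Merge the first list: 8:25 am–9:10 am, 1:05 pm–6:55 pm.
Merge the second list: 8:00 am–12:45 pm, 1:50 pm–2:25 pm, 3:20 pm–3:55 pm.
8:25 am–9:10 am meets the second set on 8:25 am–9:10 am.
1:05 pm–6:55 pm meets the second set on 1:50 pm–2:25 pm, 3:20 pm–3:55 pm.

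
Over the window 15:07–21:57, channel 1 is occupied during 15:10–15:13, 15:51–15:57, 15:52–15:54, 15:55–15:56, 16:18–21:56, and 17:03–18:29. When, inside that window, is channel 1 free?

15:07–15:10, 15:13–15:51, 15:57–16:18, 21:56–21:57

Covered (merged): 15:10–15:13, 15:51–15:57, 16:18–21:56.
Gaps within 15:07–21:57: 15:07–15:10, 15:13–15:51, 15:57–16:18, 21:56–21:57.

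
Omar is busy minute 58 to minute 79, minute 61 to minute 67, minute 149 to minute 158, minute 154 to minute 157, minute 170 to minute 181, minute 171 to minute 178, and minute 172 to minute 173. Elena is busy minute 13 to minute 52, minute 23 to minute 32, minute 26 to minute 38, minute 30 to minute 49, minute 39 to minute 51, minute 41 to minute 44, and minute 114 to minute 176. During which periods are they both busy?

minute 149 to minute 158, minute 170 to minute 176

First set merges to minute 58 to minute 79, minute 149 to minute 158, minute 170 to minute 181.
Second set merges to minute 13 to minute 52, minute 114 to minute 176.
minute 58 to minute 79 meets no B interval.
minute 149 to minute 158 ∩ B → minute 149 to minute 158.
minute 170 to minute 181 ∩ B → minute 170 to minute 176.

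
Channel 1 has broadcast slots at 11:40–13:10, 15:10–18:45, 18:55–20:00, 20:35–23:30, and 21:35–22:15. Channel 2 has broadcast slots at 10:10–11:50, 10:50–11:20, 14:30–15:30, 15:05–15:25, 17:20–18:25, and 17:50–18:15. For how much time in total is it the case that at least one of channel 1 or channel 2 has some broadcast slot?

Merge the first list: 11:40–13:10, 15:10–18:45, 18:55–20:00, 20:35–23:30.
Merge the second list: 10:10–11:50, 14:30–15:30, 17:20–18:25.
A ∪ B = 10:10–13:10, 14:30–18:45, 18:55–20:00, 20:35–23:30.
Total: 3 h + 4 h 15 min + 1 h 5 min + 2 h 55 min = 11 h 15 min.

11 h 15 min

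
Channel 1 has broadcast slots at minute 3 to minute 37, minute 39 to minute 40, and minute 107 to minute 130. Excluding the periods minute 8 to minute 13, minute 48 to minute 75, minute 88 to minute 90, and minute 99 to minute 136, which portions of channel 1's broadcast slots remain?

minute 3 to minute 8, minute 13 to minute 37, minute 39 to minute 40

minute 3 to minute 37 with B removed leaves minute 3 to minute 8, minute 13 to minute 37.
minute 39 to minute 40 is untouched.
minute 107 to minute 130 lies entirely inside B → drops out.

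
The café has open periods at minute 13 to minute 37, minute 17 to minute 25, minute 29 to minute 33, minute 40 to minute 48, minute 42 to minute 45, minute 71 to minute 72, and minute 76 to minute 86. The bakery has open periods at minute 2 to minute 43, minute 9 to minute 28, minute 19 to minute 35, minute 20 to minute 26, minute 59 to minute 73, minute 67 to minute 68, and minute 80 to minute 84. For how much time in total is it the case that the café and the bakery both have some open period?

32 minutes

First set merges to minute 13 to minute 37, minute 40 to minute 48, minute 71 to minute 72, minute 76 to minute 86.
Second set merges to minute 2 to minute 43, minute 59 to minute 73, minute 80 to minute 84.
A ∩ B = minute 13 to minute 37, minute 40 to minute 43, minute 71 to minute 72, minute 80 to minute 84.
Total: 24 minutes + 3 minutes + 1 minute + 4 minutes = 32 minutes.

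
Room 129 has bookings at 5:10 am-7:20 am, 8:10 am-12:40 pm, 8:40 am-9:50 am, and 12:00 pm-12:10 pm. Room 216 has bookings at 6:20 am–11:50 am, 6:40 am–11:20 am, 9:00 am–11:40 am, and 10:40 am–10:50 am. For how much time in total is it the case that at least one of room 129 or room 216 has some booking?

7 h 30 min

Merge the first list: 5:10 am-7:20 am, 8:10 am-12:40 pm.
Merge the second list: 6:20 am-11:50 am.
A ∪ B = 5:10 am-12:40 pm.
Total: 7 h 30 min.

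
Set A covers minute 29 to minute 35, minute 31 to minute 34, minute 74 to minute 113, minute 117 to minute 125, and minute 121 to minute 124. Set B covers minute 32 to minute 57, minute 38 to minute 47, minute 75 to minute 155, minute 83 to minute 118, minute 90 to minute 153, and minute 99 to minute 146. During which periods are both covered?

First set merges to minute 29 to minute 35, minute 74 to minute 113, minute 117 to minute 125.
Second set merges to minute 32 to minute 57, minute 75 to minute 155.
minute 29 to minute 35 ∩ B → minute 32 to minute 35.
minute 74 to minute 113 ∩ B → minute 75 to minute 113.
minute 117 to minute 125 ∩ B → minute 117 to minute 125.

minute 32 to minute 35, minute 75 to minute 113, minute 117 to minute 125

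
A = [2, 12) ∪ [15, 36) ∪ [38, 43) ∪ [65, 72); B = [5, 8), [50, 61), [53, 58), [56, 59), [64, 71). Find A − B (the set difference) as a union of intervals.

[2, 5) ∪ [8, 12) ∪ [15, 36) ∪ [38, 43) ∪ [71, 72)

Second set merges to [5, 8), [50, 61), [64, 71).
[2, 12) \ B = [2, 5), [8, 12).
[15, 36): nothing removed.
[38, 43): nothing removed.
[65, 72) \ B = [71, 72).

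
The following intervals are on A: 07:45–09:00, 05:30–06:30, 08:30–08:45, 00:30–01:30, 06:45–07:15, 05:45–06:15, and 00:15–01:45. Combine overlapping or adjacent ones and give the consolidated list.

Sort by start: 00:15-01:45, 00:30-01:30, 05:30-06:30, 05:45-06:15, 06:45-07:15, 07:45-09:00, 08:30-08:45.
00:30-01:30 overlaps/touches 00:15-01:45 → extend to 00:15-01:45.
05:30-06:30 is disjoint → start new block.
05:45-06:15 overlaps/touches 05:30-06:30 → extend to 05:30-06:30.
06:45-07:15 is disjoint → start new block.
07:45-09:00 is disjoint → start new block.
08:30-08:45 overlaps/touches 07:45-09:00 → extend to 07:45-09:00.

00:15-01:45, 05:30-06:30, 06:45-07:15, 07:45-09:00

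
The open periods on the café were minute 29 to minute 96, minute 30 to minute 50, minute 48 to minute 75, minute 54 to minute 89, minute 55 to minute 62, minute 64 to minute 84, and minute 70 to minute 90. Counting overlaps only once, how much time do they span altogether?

Merged: minute 29 to minute 96.
Length: 67 minutes.

67 minutes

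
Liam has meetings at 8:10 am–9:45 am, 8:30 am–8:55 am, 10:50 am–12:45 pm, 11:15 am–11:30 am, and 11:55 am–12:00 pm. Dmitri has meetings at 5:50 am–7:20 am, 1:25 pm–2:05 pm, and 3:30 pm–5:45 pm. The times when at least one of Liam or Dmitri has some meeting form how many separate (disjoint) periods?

A, merged: 8:10 am-9:45 am, 10:50 am-12:45 pm.
A ∪ B = 5:50 am-7:20 am, 8:10 am-9:45 am, 10:50 am-12:45 pm, 1:25 pm-2:05 pm, 3:30 pm-5:45 pm.
That is 5 disjoint pieces.

5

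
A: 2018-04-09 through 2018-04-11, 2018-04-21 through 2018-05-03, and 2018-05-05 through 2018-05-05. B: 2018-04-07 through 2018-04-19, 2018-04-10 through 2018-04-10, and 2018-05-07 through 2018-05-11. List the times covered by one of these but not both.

2018-04-07 through 2018-04-08, 2018-04-12 through 2018-04-19, 2018-04-21 through 2018-05-03, 2018-05-05 through 2018-05-05, 2018-05-07 through 2018-05-11

Merge the second list: 2018-04-07 through 2018-04-19, 2018-05-07 through 2018-05-11.
A but not B: 2018-04-21 through 2018-05-03, 2018-05-05 through 2018-05-05.
B but not A: 2018-04-07 through 2018-04-08, 2018-04-12 through 2018-04-19, 2018-05-07 through 2018-05-11.
Combining gives A △ B.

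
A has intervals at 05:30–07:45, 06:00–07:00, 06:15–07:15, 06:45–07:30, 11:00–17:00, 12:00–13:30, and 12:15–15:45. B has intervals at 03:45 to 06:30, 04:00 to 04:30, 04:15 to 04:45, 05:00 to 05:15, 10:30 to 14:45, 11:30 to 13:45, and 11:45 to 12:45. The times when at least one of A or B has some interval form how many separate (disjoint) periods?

2

First set merges to 05:30-07:45, 11:00-17:00.
Second set merges to 03:45-06:30, 10:30-14:45.
A ∪ B = 03:45-07:45, 10:30-17:00.
That is 2 disjoint pieces.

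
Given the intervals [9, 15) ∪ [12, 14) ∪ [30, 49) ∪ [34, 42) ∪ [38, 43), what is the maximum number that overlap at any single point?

Sweep endpoints in order; track running count of active intervals.
Peak of 3 reached at 38.

3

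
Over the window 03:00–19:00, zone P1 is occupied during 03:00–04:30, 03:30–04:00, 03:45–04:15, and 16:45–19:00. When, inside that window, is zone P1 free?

04:30–16:45

The merged coverage is 03:00–04:30, 16:45–19:00.
Uncovered inside 03:00–19:00: 04:30–16:45.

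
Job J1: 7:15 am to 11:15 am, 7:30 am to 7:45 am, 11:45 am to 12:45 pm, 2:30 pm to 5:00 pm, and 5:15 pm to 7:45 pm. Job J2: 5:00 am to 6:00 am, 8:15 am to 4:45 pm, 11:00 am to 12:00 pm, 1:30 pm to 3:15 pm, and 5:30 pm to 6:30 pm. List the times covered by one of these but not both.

Merge the first list: 7:15 am–11:15 am, 11:45 am–12:45 pm, 2:30 pm–5:00 pm, 5:15 pm–7:45 pm.
Merge the second list: 5:00 am–6:00 am, 8:15 am–4:45 pm, 5:30 pm–6:30 pm.
A but not B: 7:15 am–8:15 am, 4:45 pm–5:00 pm, 5:15 pm–5:30 pm, 6:30 pm–7:45 pm.
B but not A: 5:00 am–6:00 am, 11:15 am–11:45 am, 12:45 pm–2:30 pm.
Combining gives A △ B.

5:00 am–6:00 am, 7:15 am–8:15 am, 11:15 am–11:45 am, 12:45 pm–2:30 pm, 4:45 pm–5:00 pm, 5:15 pm–5:30 pm, 6:30 pm–7:45 pm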